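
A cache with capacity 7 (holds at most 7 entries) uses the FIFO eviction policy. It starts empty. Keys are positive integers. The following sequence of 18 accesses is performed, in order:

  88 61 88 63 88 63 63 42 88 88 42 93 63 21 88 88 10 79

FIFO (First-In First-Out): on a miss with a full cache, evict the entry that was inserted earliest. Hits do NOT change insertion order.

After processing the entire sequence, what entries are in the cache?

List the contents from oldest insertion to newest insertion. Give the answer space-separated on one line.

Answer: 61 63 42 93 21 10 79

Derivation:
FIFO simulation (capacity=7):
  1. access 88: MISS. Cache (old->new): [88]
  2. access 61: MISS. Cache (old->new): [88 61]
  3. access 88: HIT. Cache (old->new): [88 61]
  4. access 63: MISS. Cache (old->new): [88 61 63]
  5. access 88: HIT. Cache (old->new): [88 61 63]
  6. access 63: HIT. Cache (old->new): [88 61 63]
  7. access 63: HIT. Cache (old->new): [88 61 63]
  8. access 42: MISS. Cache (old->new): [88 61 63 42]
  9. access 88: HIT. Cache (old->new): [88 61 63 42]
  10. access 88: HIT. Cache (old->new): [88 61 63 42]
  11. access 42: HIT. Cache (old->new): [88 61 63 42]
  12. access 93: MISS. Cache (old->new): [88 61 63 42 93]
  13. access 63: HIT. Cache (old->new): [88 61 63 42 93]
  14. access 21: MISS. Cache (old->new): [88 61 63 42 93 21]
  15. access 88: HIT. Cache (old->new): [88 61 63 42 93 21]
  16. access 88: HIT. Cache (old->new): [88 61 63 42 93 21]
  17. access 10: MISS. Cache (old->new): [88 61 63 42 93 21 10]
  18. access 79: MISS, evict 88. Cache (old->new): [61 63 42 93 21 10 79]
Total: 10 hits, 8 misses, 1 evictions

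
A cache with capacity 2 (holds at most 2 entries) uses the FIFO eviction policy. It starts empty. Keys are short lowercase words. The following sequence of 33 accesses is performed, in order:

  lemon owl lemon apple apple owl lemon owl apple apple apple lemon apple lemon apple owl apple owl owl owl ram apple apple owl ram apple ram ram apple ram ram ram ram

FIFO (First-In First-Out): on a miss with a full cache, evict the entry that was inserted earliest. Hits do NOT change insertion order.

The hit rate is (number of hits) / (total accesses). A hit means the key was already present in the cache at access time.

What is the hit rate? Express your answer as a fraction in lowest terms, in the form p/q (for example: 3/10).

Answer: 20/33

Derivation:
FIFO simulation (capacity=2):
  1. access lemon: MISS. Cache (old->new): [lemon]
  2. access owl: MISS. Cache (old->new): [lemon owl]
  3. access lemon: HIT. Cache (old->new): [lemon owl]
  4. access apple: MISS, evict lemon. Cache (old->new): [owl apple]
  5. access apple: HIT. Cache (old->new): [owl apple]
  6. access owl: HIT. Cache (old->new): [owl apple]
  7. access lemon: MISS, evict owl. Cache (old->new): [apple lemon]
  8. access owl: MISS, evict apple. Cache (old->new): [lemon owl]
  9. access apple: MISS, evict lemon. Cache (old->new): [owl apple]
  10. access apple: HIT. Cache (old->new): [owl apple]
  11. access apple: HIT. Cache (old->new): [owl apple]
  12. access lemon: MISS, evict owl. Cache (old->new): [apple lemon]
  13. access apple: HIT. Cache (old->new): [apple lemon]
  14. access lemon: HIT. Cache (old->new): [apple lemon]
  15. access apple: HIT. Cache (old->new): [apple lemon]
  16. access owl: MISS, evict apple. Cache (old->new): [lemon owl]
  17. access apple: MISS, evict lemon. Cache (old->new): [owl apple]
  18. access owl: HIT. Cache (old->new): [owl apple]
  19. access owl: HIT. Cache (old->new): [owl apple]
  20. access owl: HIT. Cache (old->new): [owl apple]
  21. access ram: MISS, evict owl. Cache (old->new): [apple ram]
  22. access apple: HIT. Cache (old->new): [apple ram]
  23. access apple: HIT. Cache (old->new): [apple ram]
  24. access owl: MISS, evict apple. Cache (old->new): [ram owl]
  25. access ram: HIT. Cache (old->new): [ram owl]
  26. access apple: MISS, evict ram. Cache (old->new): [owl apple]
  27. access ram: MISS, evict owl. Cache (old->new): [apple ram]
  28. access ram: HIT. Cache (old->new): [apple ram]
  29. access apple: HIT. Cache (old->new): [apple ram]
  30. access ram: HIT. Cache (old->new): [apple ram]
  31. access ram: HIT. Cache (old->new): [apple ram]
  32. access ram: HIT. Cache (old->new): [apple ram]
  33. access ram: HIT. Cache (old->new): [apple ram]
Total: 20 hits, 13 misses, 11 evictions

Hit rate = 20/33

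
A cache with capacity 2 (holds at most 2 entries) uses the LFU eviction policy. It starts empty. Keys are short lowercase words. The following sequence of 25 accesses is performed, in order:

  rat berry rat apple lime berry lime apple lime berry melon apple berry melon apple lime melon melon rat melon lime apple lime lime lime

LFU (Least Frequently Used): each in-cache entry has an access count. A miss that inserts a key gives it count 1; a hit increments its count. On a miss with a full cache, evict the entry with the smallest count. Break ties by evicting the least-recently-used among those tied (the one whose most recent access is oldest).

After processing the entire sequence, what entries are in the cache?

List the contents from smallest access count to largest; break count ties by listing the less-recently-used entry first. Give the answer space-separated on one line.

LFU simulation (capacity=2):
  1. access rat: MISS. Cache: [rat(c=1)]
  2. access berry: MISS. Cache: [rat(c=1) berry(c=1)]
  3. access rat: HIT, count now 2. Cache: [berry(c=1) rat(c=2)]
  4. access apple: MISS, evict berry(c=1). Cache: [apple(c=1) rat(c=2)]
  5. access lime: MISS, evict apple(c=1). Cache: [lime(c=1) rat(c=2)]
  6. access berry: MISS, evict lime(c=1). Cache: [berry(c=1) rat(c=2)]
  7. access lime: MISS, evict berry(c=1). Cache: [lime(c=1) rat(c=2)]
  8. access apple: MISS, evict lime(c=1). Cache: [apple(c=1) rat(c=2)]
  9. access lime: MISS, evict apple(c=1). Cache: [lime(c=1) rat(c=2)]
  10. access berry: MISS, evict lime(c=1). Cache: [berry(c=1) rat(c=2)]
  11. access melon: MISS, evict berry(c=1). Cache: [melon(c=1) rat(c=2)]
  12. access apple: MISS, evict melon(c=1). Cache: [apple(c=1) rat(c=2)]
  13. access berry: MISS, evict apple(c=1). Cache: [berry(c=1) rat(c=2)]
  14. access melon: MISS, evict berry(c=1). Cache: [melon(c=1) rat(c=2)]
  15. access apple: MISS, evict melon(c=1). Cache: [apple(c=1) rat(c=2)]
  16. access lime: MISS, evict apple(c=1). Cache: [lime(c=1) rat(c=2)]
  17. access melon: MISS, evict lime(c=1). Cache: [melon(c=1) rat(c=2)]
  18. access melon: HIT, count now 2. Cache: [rat(c=2) melon(c=2)]
  19. access rat: HIT, count now 3. Cache: [melon(c=2) rat(c=3)]
  20. access melon: HIT, count now 3. Cache: [rat(c=3) melon(c=3)]
  21. access lime: MISS, evict rat(c=3). Cache: [lime(c=1) melon(c=3)]
  22. access apple: MISS, evict lime(c=1). Cache: [apple(c=1) melon(c=3)]
  23. access lime: MISS, evict apple(c=1). Cache: [lime(c=1) melon(c=3)]
  24. access lime: HIT, count now 2. Cache: [lime(c=2) melon(c=3)]
  25. access lime: HIT, count now 3. Cache: [melon(c=3) lime(c=3)]
Total: 6 hits, 19 misses, 17 evictions

Answer: melon lime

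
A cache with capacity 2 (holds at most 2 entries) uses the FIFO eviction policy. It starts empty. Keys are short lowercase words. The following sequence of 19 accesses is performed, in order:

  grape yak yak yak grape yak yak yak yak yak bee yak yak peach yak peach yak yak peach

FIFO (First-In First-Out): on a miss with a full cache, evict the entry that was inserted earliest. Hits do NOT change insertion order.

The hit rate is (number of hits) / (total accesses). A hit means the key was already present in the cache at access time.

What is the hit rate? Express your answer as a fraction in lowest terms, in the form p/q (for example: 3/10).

FIFO simulation (capacity=2):
  1. access grape: MISS. Cache (old->new): [grape]
  2. access yak: MISS. Cache (old->new): [grape yak]
  3. access yak: HIT. Cache (old->new): [grape yak]
  4. access yak: HIT. Cache (old->new): [grape yak]
  5. access grape: HIT. Cache (old->new): [grape yak]
  6. access yak: HIT. Cache (old->new): [grape yak]
  7. access yak: HIT. Cache (old->new): [grape yak]
  8. access yak: HIT. Cache (old->new): [grape yak]
  9. access yak: HIT. Cache (old->new): [grape yak]
  10. access yak: HIT. Cache (old->new): [grape yak]
  11. access bee: MISS, evict grape. Cache (old->new): [yak bee]
  12. access yak: HIT. Cache (old->new): [yak bee]
  13. access yak: HIT. Cache (old->new): [yak bee]
  14. access peach: MISS, evict yak. Cache (old->new): [bee peach]
  15. access yak: MISS, evict bee. Cache (old->new): [peach yak]
  16. access peach: HIT. Cache (old->new): [peach yak]
  17. access yak: HIT. Cache (old->new): [peach yak]
  18. access yak: HIT. Cache (old->new): [peach yak]
  19. access peach: HIT. Cache (old->new): [peach yak]
Total: 14 hits, 5 misses, 3 evictions

Hit rate = 14/19

Answer: 14/19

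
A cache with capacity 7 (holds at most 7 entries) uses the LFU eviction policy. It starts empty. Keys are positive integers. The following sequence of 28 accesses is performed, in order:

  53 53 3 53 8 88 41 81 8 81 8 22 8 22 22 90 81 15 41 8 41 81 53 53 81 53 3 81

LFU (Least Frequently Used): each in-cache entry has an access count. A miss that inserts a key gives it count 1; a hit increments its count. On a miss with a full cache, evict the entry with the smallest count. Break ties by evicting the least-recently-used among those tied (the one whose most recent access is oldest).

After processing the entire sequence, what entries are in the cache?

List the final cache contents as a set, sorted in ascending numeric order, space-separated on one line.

Answer: 3 8 15 22 41 53 81

Derivation:
LFU simulation (capacity=7):
  1. access 53: MISS. Cache: [53(c=1)]
  2. access 53: HIT, count now 2. Cache: [53(c=2)]
  3. access 3: MISS. Cache: [3(c=1) 53(c=2)]
  4. access 53: HIT, count now 3. Cache: [3(c=1) 53(c=3)]
  5. access 8: MISS. Cache: [3(c=1) 8(c=1) 53(c=3)]
  6. access 88: MISS. Cache: [3(c=1) 8(c=1) 88(c=1) 53(c=3)]
  7. access 41: MISS. Cache: [3(c=1) 8(c=1) 88(c=1) 41(c=1) 53(c=3)]
  8. access 81: MISS. Cache: [3(c=1) 8(c=1) 88(c=1) 41(c=1) 81(c=1) 53(c=3)]
  9. access 8: HIT, count now 2. Cache: [3(c=1) 88(c=1) 41(c=1) 81(c=1) 8(c=2) 53(c=3)]
  10. access 81: HIT, count now 2. Cache: [3(c=1) 88(c=1) 41(c=1) 8(c=2) 81(c=2) 53(c=3)]
  11. access 8: HIT, count now 3. Cache: [3(c=1) 88(c=1) 41(c=1) 81(c=2) 53(c=3) 8(c=3)]
  12. access 22: MISS. Cache: [3(c=1) 88(c=1) 41(c=1) 22(c=1) 81(c=2) 53(c=3) 8(c=3)]
  13. access 8: HIT, count now 4. Cache: [3(c=1) 88(c=1) 41(c=1) 22(c=1) 81(c=2) 53(c=3) 8(c=4)]
  14. access 22: HIT, count now 2. Cache: [3(c=1) 88(c=1) 41(c=1) 81(c=2) 22(c=2) 53(c=3) 8(c=4)]
  15. access 22: HIT, count now 3. Cache: [3(c=1) 88(c=1) 41(c=1) 81(c=2) 53(c=3) 22(c=3) 8(c=4)]
  16. access 90: MISS, evict 3(c=1). Cache: [88(c=1) 41(c=1) 90(c=1) 81(c=2) 53(c=3) 22(c=3) 8(c=4)]
  17. access 81: HIT, count now 3. Cache: [88(c=1) 41(c=1) 90(c=1) 53(c=3) 22(c=3) 81(c=3) 8(c=4)]
  18. access 15: MISS, evict 88(c=1). Cache: [41(c=1) 90(c=1) 15(c=1) 53(c=3) 22(c=3) 81(c=3) 8(c=4)]
  19. access 41: HIT, count now 2. Cache: [90(c=1) 15(c=1) 41(c=2) 53(c=3) 22(c=3) 81(c=3) 8(c=4)]
  20. access 8: HIT, count now 5. Cache: [90(c=1) 15(c=1) 41(c=2) 53(c=3) 22(c=3) 81(c=3) 8(c=5)]
  21. access 41: HIT, count now 3. Cache: [90(c=1) 15(c=1) 53(c=3) 22(c=3) 81(c=3) 41(c=3) 8(c=5)]
  22. access 81: HIT, count now 4. Cache: [90(c=1) 15(c=1) 53(c=3) 22(c=3) 41(c=3) 81(c=4) 8(c=5)]
  23. access 53: HIT, count now 4. Cache: [90(c=1) 15(c=1) 22(c=3) 41(c=3) 81(c=4) 53(c=4) 8(c=5)]
  24. access 53: HIT, count now 5. Cache: [90(c=1) 15(c=1) 22(c=3) 41(c=3) 81(c=4) 8(c=5) 53(c=5)]
  25. access 81: HIT, count now 5. Cache: [90(c=1) 15(c=1) 22(c=3) 41(c=3) 8(c=5) 53(c=5) 81(c=5)]
  26. access 53: HIT, count now 6. Cache: [90(c=1) 15(c=1) 22(c=3) 41(c=3) 8(c=5) 81(c=5) 53(c=6)]
  27. access 3: MISS, evict 90(c=1). Cache: [15(c=1) 3(c=1) 22(c=3) 41(c=3) 8(c=5) 81(c=5) 53(c=6)]
  28. access 81: HIT, count now 6. Cache: [15(c=1) 3(c=1) 22(c=3) 41(c=3) 8(c=5) 53(c=6) 81(c=6)]
Total: 18 hits, 10 misses, 3 evictions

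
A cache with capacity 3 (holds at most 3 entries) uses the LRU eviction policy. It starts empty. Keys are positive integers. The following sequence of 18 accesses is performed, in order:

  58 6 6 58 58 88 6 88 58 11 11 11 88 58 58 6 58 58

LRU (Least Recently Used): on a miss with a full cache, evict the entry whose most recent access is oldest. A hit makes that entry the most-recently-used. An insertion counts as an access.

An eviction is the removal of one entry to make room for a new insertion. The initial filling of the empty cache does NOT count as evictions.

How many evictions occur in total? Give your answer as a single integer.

Answer: 2

Derivation:
LRU simulation (capacity=3):
  1. access 58: MISS. Cache (LRU->MRU): [58]
  2. access 6: MISS. Cache (LRU->MRU): [58 6]
  3. access 6: HIT. Cache (LRU->MRU): [58 6]
  4. access 58: HIT. Cache (LRU->MRU): [6 58]
  5. access 58: HIT. Cache (LRU->MRU): [6 58]
  6. access 88: MISS. Cache (LRU->MRU): [6 58 88]
  7. access 6: HIT. Cache (LRU->MRU): [58 88 6]
  8. access 88: HIT. Cache (LRU->MRU): [58 6 88]
  9. access 58: HIT. Cache (LRU->MRU): [6 88 58]
  10. access 11: MISS, evict 6. Cache (LRU->MRU): [88 58 11]
  11. access 11: HIT. Cache (LRU->MRU): [88 58 11]
  12. access 11: HIT. Cache (LRU->MRU): [88 58 11]
  13. access 88: HIT. Cache (LRU->MRU): [58 11 88]
  14. access 58: HIT. Cache (LRU->MRU): [11 88 58]
  15. access 58: HIT. Cache (LRU->MRU): [11 88 58]
  16. access 6: MISS, evict 11. Cache (LRU->MRU): [88 58 6]
  17. access 58: HIT. Cache (LRU->MRU): [88 6 58]
  18. access 58: HIT. Cache (LRU->MRU): [88 6 58]
Total: 13 hits, 5 misses, 2 evictions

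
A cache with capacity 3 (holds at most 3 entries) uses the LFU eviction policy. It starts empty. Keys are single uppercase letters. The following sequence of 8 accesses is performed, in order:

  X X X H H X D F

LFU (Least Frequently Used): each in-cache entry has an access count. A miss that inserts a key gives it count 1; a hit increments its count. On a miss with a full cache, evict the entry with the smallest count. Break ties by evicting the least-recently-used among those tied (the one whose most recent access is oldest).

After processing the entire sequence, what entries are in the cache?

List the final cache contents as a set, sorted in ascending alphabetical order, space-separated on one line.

LFU simulation (capacity=3):
  1. access X: MISS. Cache: [X(c=1)]
  2. access X: HIT, count now 2. Cache: [X(c=2)]
  3. access X: HIT, count now 3. Cache: [X(c=3)]
  4. access H: MISS. Cache: [H(c=1) X(c=3)]
  5. access H: HIT, count now 2. Cache: [H(c=2) X(c=3)]
  6. access X: HIT, count now 4. Cache: [H(c=2) X(c=4)]
  7. access D: MISS. Cache: [D(c=1) H(c=2) X(c=4)]
  8. access F: MISS, evict D(c=1). Cache: [F(c=1) H(c=2) X(c=4)]
Total: 4 hits, 4 misses, 1 evictions

Answer: F H X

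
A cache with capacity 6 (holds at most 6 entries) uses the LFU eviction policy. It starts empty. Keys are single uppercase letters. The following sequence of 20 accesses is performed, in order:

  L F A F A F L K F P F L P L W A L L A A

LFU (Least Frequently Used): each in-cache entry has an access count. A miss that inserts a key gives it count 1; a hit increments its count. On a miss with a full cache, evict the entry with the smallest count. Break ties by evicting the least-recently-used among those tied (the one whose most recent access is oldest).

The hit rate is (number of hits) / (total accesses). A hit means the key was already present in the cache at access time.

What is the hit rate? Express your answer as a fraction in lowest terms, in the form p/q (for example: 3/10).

LFU simulation (capacity=6):
  1. access L: MISS. Cache: [L(c=1)]
  2. access F: MISS. Cache: [L(c=1) F(c=1)]
  3. access A: MISS. Cache: [L(c=1) F(c=1) A(c=1)]
  4. access F: HIT, count now 2. Cache: [L(c=1) A(c=1) F(c=2)]
  5. access A: HIT, count now 2. Cache: [L(c=1) F(c=2) A(c=2)]
  6. access F: HIT, count now 3. Cache: [L(c=1) A(c=2) F(c=3)]
  7. access L: HIT, count now 2. Cache: [A(c=2) L(c=2) F(c=3)]
  8. access K: MISS. Cache: [K(c=1) A(c=2) L(c=2) F(c=3)]
  9. access F: HIT, count now 4. Cache: [K(c=1) A(c=2) L(c=2) F(c=4)]
  10. access P: MISS. Cache: [K(c=1) P(c=1) A(c=2) L(c=2) F(c=4)]
  11. access F: HIT, count now 5. Cache: [K(c=1) P(c=1) A(c=2) L(c=2) F(c=5)]
  12. access L: HIT, count now 3. Cache: [K(c=1) P(c=1) A(c=2) L(c=3) F(c=5)]
  13. access P: HIT, count now 2. Cache: [K(c=1) A(c=2) P(c=2) L(c=3) F(c=5)]
  14. access L: HIT, count now 4. Cache: [K(c=1) A(c=2) P(c=2) L(c=4) F(c=5)]
  15. access W: MISS. Cache: [K(c=1) W(c=1) A(c=2) P(c=2) L(c=4) F(c=5)]
  16. access A: HIT, count now 3. Cache: [K(c=1) W(c=1) P(c=2) A(c=3) L(c=4) F(c=5)]
  17. access L: HIT, count now 5. Cache: [K(c=1) W(c=1) P(c=2) A(c=3) F(c=5) L(c=5)]
  18. access L: HIT, count now 6. Cache: [K(c=1) W(c=1) P(c=2) A(c=3) F(c=5) L(c=6)]
  19. access A: HIT, count now 4. Cache: [K(c=1) W(c=1) P(c=2) A(c=4) F(c=5) L(c=6)]
  20. access A: HIT, count now 5. Cache: [K(c=1) W(c=1) P(c=2) F(c=5) A(c=5) L(c=6)]
Total: 14 hits, 6 misses, 0 evictions

Hit rate = 14/20 = 7/10

Answer: 7/10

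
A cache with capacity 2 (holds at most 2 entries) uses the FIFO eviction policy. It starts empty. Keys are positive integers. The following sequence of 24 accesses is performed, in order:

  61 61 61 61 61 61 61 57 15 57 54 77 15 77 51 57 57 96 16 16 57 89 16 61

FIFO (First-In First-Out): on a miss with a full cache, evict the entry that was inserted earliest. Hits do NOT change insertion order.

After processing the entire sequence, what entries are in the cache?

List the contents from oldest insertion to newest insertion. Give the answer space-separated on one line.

Answer: 16 61

Derivation:
FIFO simulation (capacity=2):
  1. access 61: MISS. Cache (old->new): [61]
  2. access 61: HIT. Cache (old->new): [61]
  3. access 61: HIT. Cache (old->new): [61]
  4. access 61: HIT. Cache (old->new): [61]
  5. access 61: HIT. Cache (old->new): [61]
  6. access 61: HIT. Cache (old->new): [61]
  7. access 61: HIT. Cache (old->new): [61]
  8. access 57: MISS. Cache (old->new): [61 57]
  9. access 15: MISS, evict 61. Cache (old->new): [57 15]
  10. access 57: HIT. Cache (old->new): [57 15]
  11. access 54: MISS, evict 57. Cache (old->new): [15 54]
  12. access 77: MISS, evict 15. Cache (old->new): [54 77]
  13. access 15: MISS, evict 54. Cache (old->new): [77 15]
  14. access 77: HIT. Cache (old->new): [77 15]
  15. access 51: MISS, evict 77. Cache (old->new): [15 51]
  16. access 57: MISS, evict 15. Cache (old->new): [51 57]
  17. access 57: HIT. Cache (old->new): [51 57]
  18. access 96: MISS, evict 51. Cache (old->new): [57 96]
  19. access 16: MISS, evict 57. Cache (old->new): [96 16]
  20. access 16: HIT. Cache (old->new): [96 16]
  21. access 57: MISS, evict 96. Cache (old->new): [16 57]
  22. access 89: MISS, evict 16. Cache (old->new): [57 89]
  23. access 16: MISS, evict 57. Cache (old->new): [89 16]
  24. access 61: MISS, evict 89. Cache (old->new): [16 61]
Total: 10 hits, 14 misses, 12 evictions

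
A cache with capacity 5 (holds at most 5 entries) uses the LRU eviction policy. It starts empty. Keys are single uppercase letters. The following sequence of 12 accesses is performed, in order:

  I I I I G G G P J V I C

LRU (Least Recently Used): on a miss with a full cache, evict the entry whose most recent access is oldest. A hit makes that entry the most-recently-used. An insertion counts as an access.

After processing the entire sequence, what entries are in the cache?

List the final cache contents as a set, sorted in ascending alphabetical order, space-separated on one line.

LRU simulation (capacity=5):
  1. access I: MISS. Cache (LRU->MRU): [I]
  2. access I: HIT. Cache (LRU->MRU): [I]
  3. access I: HIT. Cache (LRU->MRU): [I]
  4. access I: HIT. Cache (LRU->MRU): [I]
  5. access G: MISS. Cache (LRU->MRU): [I G]
  6. access G: HIT. Cache (LRU->MRU): [I G]
  7. access G: HIT. Cache (LRU->MRU): [I G]
  8. access P: MISS. Cache (LRU->MRU): [I G P]
  9. access J: MISS. Cache (LRU->MRU): [I G P J]
  10. access V: MISS. Cache (LRU->MRU): [I G P J V]
  11. access I: HIT. Cache (LRU->MRU): [G P J V I]
  12. access C: MISS, evict G. Cache (LRU->MRU): [P J V I C]
Total: 6 hits, 6 misses, 1 evictions

Answer: C I J P V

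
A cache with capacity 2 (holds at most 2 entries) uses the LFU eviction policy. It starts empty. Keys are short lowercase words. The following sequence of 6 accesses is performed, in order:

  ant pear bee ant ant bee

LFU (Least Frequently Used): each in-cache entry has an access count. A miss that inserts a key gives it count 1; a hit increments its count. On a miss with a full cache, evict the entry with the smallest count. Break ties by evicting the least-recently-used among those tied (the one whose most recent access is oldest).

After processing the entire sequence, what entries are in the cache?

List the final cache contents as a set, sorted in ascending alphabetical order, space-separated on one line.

LFU simulation (capacity=2):
  1. access ant: MISS. Cache: [ant(c=1)]
  2. access pear: MISS. Cache: [ant(c=1) pear(c=1)]
  3. access bee: MISS, evict ant(c=1). Cache: [pear(c=1) bee(c=1)]
  4. access ant: MISS, evict pear(c=1). Cache: [bee(c=1) ant(c=1)]
  5. access ant: HIT, count now 2. Cache: [bee(c=1) ant(c=2)]
  6. access bee: HIT, count now 2. Cache: [ant(c=2) bee(c=2)]
Total: 2 hits, 4 misses, 2 evictions

Answer: ant bee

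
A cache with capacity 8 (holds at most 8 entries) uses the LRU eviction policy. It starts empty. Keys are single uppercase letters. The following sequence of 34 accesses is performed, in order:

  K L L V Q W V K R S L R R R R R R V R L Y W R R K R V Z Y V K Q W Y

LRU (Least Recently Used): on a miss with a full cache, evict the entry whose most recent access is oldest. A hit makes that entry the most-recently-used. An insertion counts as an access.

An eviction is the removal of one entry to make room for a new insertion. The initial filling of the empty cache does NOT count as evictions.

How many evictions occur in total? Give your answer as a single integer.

LRU simulation (capacity=8):
  1. access K: MISS. Cache (LRU->MRU): [K]
  2. access L: MISS. Cache (LRU->MRU): [K L]
  3. access L: HIT. Cache (LRU->MRU): [K L]
  4. access V: MISS. Cache (LRU->MRU): [K L V]
  5. access Q: MISS. Cache (LRU->MRU): [K L V Q]
  6. access W: MISS. Cache (LRU->MRU): [K L V Q W]
  7. access V: HIT. Cache (LRU->MRU): [K L Q W V]
  8. access K: HIT. Cache (LRU->MRU): [L Q W V K]
  9. access R: MISS. Cache (LRU->MRU): [L Q W V K R]
  10. access S: MISS. Cache (LRU->MRU): [L Q W V K R S]
  11. access L: HIT. Cache (LRU->MRU): [Q W V K R S L]
  12. access R: HIT. Cache (LRU->MRU): [Q W V K S L R]
  13. access R: HIT. Cache (LRU->MRU): [Q W V K S L R]
  14. access R: HIT. Cache (LRU->MRU): [Q W V K S L R]
  15. access R: HIT. Cache (LRU->MRU): [Q W V K S L R]
  16. access R: HIT. Cache (LRU->MRU): [Q W V K S L R]
  17. access R: HIT. Cache (LRU->MRU): [Q W V K S L R]
  18. access V: HIT. Cache (LRU->MRU): [Q W K S L R V]
  19. access R: HIT. Cache (LRU->MRU): [Q W K S L V R]
  20. access L: HIT. Cache (LRU->MRU): [Q W K S V R L]
  21. access Y: MISS. Cache (LRU->MRU): [Q W K S V R L Y]
  22. access W: HIT. Cache (LRU->MRU): [Q K S V R L Y W]
  23. access R: HIT. Cache (LRU->MRU): [Q K S V L Y W R]
  24. access R: HIT. Cache (LRU->MRU): [Q K S V L Y W R]
  25. access K: HIT. Cache (LRU->MRU): [Q S V L Y W R K]
  26. access R: HIT. Cache (LRU->MRU): [Q S V L Y W K R]
  27. access V: HIT. Cache (LRU->MRU): [Q S L Y W K R V]
  28. access Z: MISS, evict Q. Cache (LRU->MRU): [S L Y W K R V Z]
  29. access Y: HIT. Cache (LRU->MRU): [S L W K R V Z Y]
  30. access V: HIT. Cache (LRU->MRU): [S L W K R Z Y V]
  31. access K: HIT. Cache (LRU->MRU): [S L W R Z Y V K]
  32. access Q: MISS, evict S. Cache (LRU->MRU): [L W R Z Y V K Q]
  33. access W: HIT. Cache (LRU->MRU): [L R Z Y V K Q W]
  34. access Y: HIT. Cache (LRU->MRU): [L R Z V K Q W Y]
Total: 24 hits, 10 misses, 2 evictions

Answer: 2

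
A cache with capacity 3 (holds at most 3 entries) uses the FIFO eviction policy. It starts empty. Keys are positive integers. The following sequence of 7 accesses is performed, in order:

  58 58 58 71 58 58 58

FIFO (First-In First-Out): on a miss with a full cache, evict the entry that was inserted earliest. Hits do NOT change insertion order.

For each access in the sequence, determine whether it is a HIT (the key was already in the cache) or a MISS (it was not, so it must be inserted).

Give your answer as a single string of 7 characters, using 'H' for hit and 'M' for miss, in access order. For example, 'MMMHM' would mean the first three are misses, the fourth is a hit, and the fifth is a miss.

FIFO simulation (capacity=3):
  1. access 58: MISS. Cache (old->new): [58]
  2. access 58: HIT. Cache (old->new): [58]
  3. access 58: HIT. Cache (old->new): [58]
  4. access 71: MISS. Cache (old->new): [58 71]
  5. access 58: HIT. Cache (old->new): [58 71]
  6. access 58: HIT. Cache (old->new): [58 71]
  7. access 58: HIT. Cache (old->new): [58 71]
Total: 5 hits, 2 misses, 0 evictions

Answer: MHHMHHH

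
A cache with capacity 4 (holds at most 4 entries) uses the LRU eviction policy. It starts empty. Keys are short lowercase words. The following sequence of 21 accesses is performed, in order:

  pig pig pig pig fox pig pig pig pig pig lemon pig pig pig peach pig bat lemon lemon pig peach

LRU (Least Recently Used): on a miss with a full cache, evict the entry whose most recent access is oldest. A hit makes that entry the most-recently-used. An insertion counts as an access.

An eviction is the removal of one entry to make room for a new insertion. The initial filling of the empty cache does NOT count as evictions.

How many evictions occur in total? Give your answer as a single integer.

LRU simulation (capacity=4):
  1. access pig: MISS. Cache (LRU->MRU): [pig]
  2. access pig: HIT. Cache (LRU->MRU): [pig]
  3. access pig: HIT. Cache (LRU->MRU): [pig]
  4. access pig: HIT. Cache (LRU->MRU): [pig]
  5. access fox: MISS. Cache (LRU->MRU): [pig fox]
  6. access pig: HIT. Cache (LRU->MRU): [fox pig]
  7. access pig: HIT. Cache (LRU->MRU): [fox pig]
  8. access pig: HIT. Cache (LRU->MRU): [fox pig]
  9. access pig: HIT. Cache (LRU->MRU): [fox pig]
  10. access pig: HIT. Cache (LRU->MRU): [fox pig]
  11. access lemon: MISS. Cache (LRU->MRU): [fox pig lemon]
  12. access pig: HIT. Cache (LRU->MRU): [fox lemon pig]
  13. access pig: HIT. Cache (LRU->MRU): [fox lemon pig]
  14. access pig: HIT. Cache (LRU->MRU): [fox lemon pig]
  15. access peach: MISS. Cache (LRU->MRU): [fox lemon pig peach]
  16. access pig: HIT. Cache (LRU->MRU): [fox lemon peach pig]
  17. access bat: MISS, evict fox. Cache (LRU->MRU): [lemon peach pig bat]
  18. access lemon: HIT. Cache (LRU->MRU): [peach pig bat lemon]
  19. access lemon: HIT. Cache (LRU->MRU): [peach pig bat lemon]
  20. access pig: HIT. Cache (LRU->MRU): [peach bat lemon pig]
  21. access peach: HIT. Cache (LRU->MRU): [bat lemon pig peach]
Total: 16 hits, 5 misses, 1 evictions

Answer: 1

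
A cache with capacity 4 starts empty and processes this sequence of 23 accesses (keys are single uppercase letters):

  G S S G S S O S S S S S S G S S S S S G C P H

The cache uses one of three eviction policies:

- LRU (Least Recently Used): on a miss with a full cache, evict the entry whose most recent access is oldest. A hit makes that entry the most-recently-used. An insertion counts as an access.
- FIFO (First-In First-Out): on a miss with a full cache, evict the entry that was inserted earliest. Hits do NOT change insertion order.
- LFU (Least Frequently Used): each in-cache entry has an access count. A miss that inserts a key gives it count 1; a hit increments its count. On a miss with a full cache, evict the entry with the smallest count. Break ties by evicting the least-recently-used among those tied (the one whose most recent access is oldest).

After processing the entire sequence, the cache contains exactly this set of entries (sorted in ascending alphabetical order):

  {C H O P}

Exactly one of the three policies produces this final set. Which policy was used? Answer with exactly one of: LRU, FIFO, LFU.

Simulating under each policy and comparing final sets:
  LRU: final set = {C G H P} -> differs
  FIFO: final set = {C H O P} -> MATCHES target
  LFU: final set = {G H P S} -> differs
Only FIFO produces the target set.

Answer: FIFO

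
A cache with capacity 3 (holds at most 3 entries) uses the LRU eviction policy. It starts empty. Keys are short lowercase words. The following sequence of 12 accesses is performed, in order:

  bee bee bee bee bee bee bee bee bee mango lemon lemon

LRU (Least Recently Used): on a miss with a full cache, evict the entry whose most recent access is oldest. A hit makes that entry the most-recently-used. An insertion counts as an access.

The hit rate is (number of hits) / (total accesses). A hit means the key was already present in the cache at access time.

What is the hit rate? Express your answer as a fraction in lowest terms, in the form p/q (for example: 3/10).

Answer: 3/4

Derivation:
LRU simulation (capacity=3):
  1. access bee: MISS. Cache (LRU->MRU): [bee]
  2. access bee: HIT. Cache (LRU->MRU): [bee]
  3. access bee: HIT. Cache (LRU->MRU): [bee]
  4. access bee: HIT. Cache (LRU->MRU): [bee]
  5. access bee: HIT. Cache (LRU->MRU): [bee]
  6. access bee: HIT. Cache (LRU->MRU): [bee]
  7. access bee: HIT. Cache (LRU->MRU): [bee]
  8. access bee: HIT. Cache (LRU->MRU): [bee]
  9. access bee: HIT. Cache (LRU->MRU): [bee]
  10. access mango: MISS. Cache (LRU->MRU): [bee mango]
  11. access lemon: MISS. Cache (LRU->MRU): [bee mango lemon]
  12. access lemon: HIT. Cache (LRU->MRU): [bee mango lemon]
Total: 9 hits, 3 misses, 0 evictions

Hit rate = 9/12 = 3/4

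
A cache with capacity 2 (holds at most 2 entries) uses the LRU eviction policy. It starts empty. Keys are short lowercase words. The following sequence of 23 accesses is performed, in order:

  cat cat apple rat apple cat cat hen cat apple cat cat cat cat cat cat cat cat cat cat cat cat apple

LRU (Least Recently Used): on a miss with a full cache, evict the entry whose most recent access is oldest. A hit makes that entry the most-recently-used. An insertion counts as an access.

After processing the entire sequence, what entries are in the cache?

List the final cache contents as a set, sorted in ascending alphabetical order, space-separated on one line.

Answer: apple cat

Derivation:
LRU simulation (capacity=2):
  1. access cat: MISS. Cache (LRU->MRU): [cat]
  2. access cat: HIT. Cache (LRU->MRU): [cat]
  3. access apple: MISS. Cache (LRU->MRU): [cat apple]
  4. access rat: MISS, evict cat. Cache (LRU->MRU): [apple rat]
  5. access apple: HIT. Cache (LRU->MRU): [rat apple]
  6. access cat: MISS, evict rat. Cache (LRU->MRU): [apple cat]
  7. access cat: HIT. Cache (LRU->MRU): [apple cat]
  8. access hen: MISS, evict apple. Cache (LRU->MRU): [cat hen]
  9. access cat: HIT. Cache (LRU->MRU): [hen cat]
  10. access apple: MISS, evict hen. Cache (LRU->MRU): [cat apple]
  11. access cat: HIT. Cache (LRU->MRU): [apple cat]
  12. access cat: HIT. Cache (LRU->MRU): [apple cat]
  13. access cat: HIT. Cache (LRU->MRU): [apple cat]
  14. access cat: HIT. Cache (LRU->MRU): [apple cat]
  15. access cat: HIT. Cache (LRU->MRU): [apple cat]
  16. access cat: HIT. Cache (LRU->MRU): [apple cat]
  17. access cat: HIT. Cache (LRU->MRU): [apple cat]
  18. access cat: HIT. Cache (LRU->MRU): [apple cat]
  19. access cat: HIT. Cache (LRU->MRU): [apple cat]
  20. access cat: HIT. Cache (LRU->MRU): [apple cat]
  21. access cat: HIT. Cache (LRU->MRU): [apple cat]
  22. access cat: HIT. Cache (LRU->MRU): [apple cat]
  23. access apple: HIT. Cache (LRU->MRU): [cat apple]
Total: 17 hits, 6 misses, 4 evictions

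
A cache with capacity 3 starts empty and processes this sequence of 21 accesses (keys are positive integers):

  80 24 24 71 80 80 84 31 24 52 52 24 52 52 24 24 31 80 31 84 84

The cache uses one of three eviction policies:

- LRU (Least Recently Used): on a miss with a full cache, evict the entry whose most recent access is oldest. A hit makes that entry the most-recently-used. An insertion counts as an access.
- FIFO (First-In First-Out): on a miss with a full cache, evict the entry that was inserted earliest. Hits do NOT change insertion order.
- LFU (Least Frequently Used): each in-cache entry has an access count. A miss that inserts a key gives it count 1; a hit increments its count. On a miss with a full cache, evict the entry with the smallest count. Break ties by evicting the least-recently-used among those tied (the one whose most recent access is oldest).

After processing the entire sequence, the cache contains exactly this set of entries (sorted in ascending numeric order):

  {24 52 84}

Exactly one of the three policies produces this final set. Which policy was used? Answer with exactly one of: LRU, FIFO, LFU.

Answer: LFU

Derivation:
Simulating under each policy and comparing final sets:
  LRU: final set = {31 80 84} -> differs
  FIFO: final set = {31 80 84} -> differs
  LFU: final set = {24 52 84} -> MATCHES target
Only LFU produces the target set.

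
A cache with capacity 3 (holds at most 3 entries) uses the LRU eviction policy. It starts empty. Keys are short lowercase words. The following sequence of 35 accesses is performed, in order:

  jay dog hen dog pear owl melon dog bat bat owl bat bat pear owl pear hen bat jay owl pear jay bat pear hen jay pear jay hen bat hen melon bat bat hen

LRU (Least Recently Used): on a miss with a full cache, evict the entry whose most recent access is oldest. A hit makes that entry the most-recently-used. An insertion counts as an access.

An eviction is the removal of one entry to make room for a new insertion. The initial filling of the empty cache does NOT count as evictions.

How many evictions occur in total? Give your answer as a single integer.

LRU simulation (capacity=3):
  1. access jay: MISS. Cache (LRU->MRU): [jay]
  2. access dog: MISS. Cache (LRU->MRU): [jay dog]
  3. access hen: MISS. Cache (LRU->MRU): [jay dog hen]
  4. access dog: HIT. Cache (LRU->MRU): [jay hen dog]
  5. access pear: MISS, evict jay. Cache (LRU->MRU): [hen dog pear]
  6. access owl: MISS, evict hen. Cache (LRU->MRU): [dog pear owl]
  7. access melon: MISS, evict dog. Cache (LRU->MRU): [pear owl melon]
  8. access dog: MISS, evict pear. Cache (LRU->MRU): [owl melon dog]
  9. access bat: MISS, evict owl. Cache (LRU->MRU): [melon dog bat]
  10. access bat: HIT. Cache (LRU->MRU): [melon dog bat]
  11. access owl: MISS, evict melon. Cache (LRU->MRU): [dog bat owl]
  12. access bat: HIT. Cache (LRU->MRU): [dog owl bat]
  13. access bat: HIT. Cache (LRU->MRU): [dog owl bat]
  14. access pear: MISS, evict dog. Cache (LRU->MRU): [owl bat pear]
  15. access owl: HIT. Cache (LRU->MRU): [bat pear owl]
  16. access pear: HIT. Cache (LRU->MRU): [bat owl pear]
  17. access hen: MISS, evict bat. Cache (LRU->MRU): [owl pear hen]
  18. access bat: MISS, evict owl. Cache (LRU->MRU): [pear hen bat]
  19. access jay: MISS, evict pear. Cache (LRU->MRU): [hen bat jay]
  20. access owl: MISS, evict hen. Cache (LRU->MRU): [bat jay owl]
  21. access pear: MISS, evict bat. Cache (LRU->MRU): [jay owl pear]
  22. access jay: HIT. Cache (LRU->MRU): [owl pear jay]
  23. access bat: MISS, evict owl. Cache (LRU->MRU): [pear jay bat]
  24. access pear: HIT. Cache (LRU->MRU): [jay bat pear]
  25. access hen: MISS, evict jay. Cache (LRU->MRU): [bat pear hen]
  26. access jay: MISS, evict bat. Cache (LRU->MRU): [pear hen jay]
  27. access pear: HIT. Cache (LRU->MRU): [hen jay pear]
  28. access jay: HIT. Cache (LRU->MRU): [hen pear jay]
  29. access hen: HIT. Cache (LRU->MRU): [pear jay hen]
  30. access bat: MISS, evict pear. Cache (LRU->MRU): [jay hen bat]
  31. access hen: HIT. Cache (LRU->MRU): [jay bat hen]
  32. access melon: MISS, evict jay. Cache (LRU->MRU): [bat hen melon]
  33. access bat: HIT. Cache (LRU->MRU): [hen melon bat]
  34. access bat: HIT. Cache (LRU->MRU): [hen melon bat]
  35. access hen: HIT. Cache (LRU->MRU): [melon bat hen]
Total: 15 hits, 20 misses, 17 evictions

Answer: 17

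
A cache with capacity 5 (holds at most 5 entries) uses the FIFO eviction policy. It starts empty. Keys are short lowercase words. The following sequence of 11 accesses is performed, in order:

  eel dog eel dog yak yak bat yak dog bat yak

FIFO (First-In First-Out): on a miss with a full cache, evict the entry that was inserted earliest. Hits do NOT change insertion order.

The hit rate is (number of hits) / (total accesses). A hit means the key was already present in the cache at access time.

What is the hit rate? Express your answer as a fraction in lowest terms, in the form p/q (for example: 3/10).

Answer: 7/11

Derivation:
FIFO simulation (capacity=5):
  1. access eel: MISS. Cache (old->new): [eel]
  2. access dog: MISS. Cache (old->new): [eel dog]
  3. access eel: HIT. Cache (old->new): [eel dog]
  4. access dog: HIT. Cache (old->new): [eel dog]
  5. access yak: MISS. Cache (old->new): [eel dog yak]
  6. access yak: HIT. Cache (old->new): [eel dog yak]
  7. access bat: MISS. Cache (old->new): [eel dog yak bat]
  8. access yak: HIT. Cache (old->new): [eel dog yak bat]
  9. access dog: HIT. Cache (old->new): [eel dog yak bat]
  10. access bat: HIT. Cache (old->new): [eel dog yak bat]
  11. access yak: HIT. Cache (old->new): [eel dog yak bat]
Total: 7 hits, 4 misses, 0 evictions

Hit rate = 7/11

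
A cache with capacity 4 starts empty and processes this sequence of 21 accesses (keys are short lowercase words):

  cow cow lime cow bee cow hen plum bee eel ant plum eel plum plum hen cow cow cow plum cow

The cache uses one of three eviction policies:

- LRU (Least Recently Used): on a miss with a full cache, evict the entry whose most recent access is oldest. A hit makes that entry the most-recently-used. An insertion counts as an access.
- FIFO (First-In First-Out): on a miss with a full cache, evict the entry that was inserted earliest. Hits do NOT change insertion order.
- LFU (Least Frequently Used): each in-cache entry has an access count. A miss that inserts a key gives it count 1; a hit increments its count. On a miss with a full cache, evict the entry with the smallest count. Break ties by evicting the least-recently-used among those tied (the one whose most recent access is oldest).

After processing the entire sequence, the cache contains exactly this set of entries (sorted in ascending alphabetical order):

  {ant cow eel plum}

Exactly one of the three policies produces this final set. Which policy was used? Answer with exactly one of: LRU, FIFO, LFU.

Answer: FIFO

Derivation:
Simulating under each policy and comparing final sets:
  LRU: final set = {cow eel hen plum} -> differs
  FIFO: final set = {ant cow eel plum} -> MATCHES target
  LFU: final set = {bee cow hen plum} -> differs
Only FIFO produces the target set.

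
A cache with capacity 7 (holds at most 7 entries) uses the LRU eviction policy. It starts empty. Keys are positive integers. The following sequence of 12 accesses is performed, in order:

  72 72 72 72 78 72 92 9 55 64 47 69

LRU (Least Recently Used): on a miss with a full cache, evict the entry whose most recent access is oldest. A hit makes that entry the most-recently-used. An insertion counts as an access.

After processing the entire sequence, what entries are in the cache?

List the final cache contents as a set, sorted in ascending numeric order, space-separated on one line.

LRU simulation (capacity=7):
  1. access 72: MISS. Cache (LRU->MRU): [72]
  2. access 72: HIT. Cache (LRU->MRU): [72]
  3. access 72: HIT. Cache (LRU->MRU): [72]
  4. access 72: HIT. Cache (LRU->MRU): [72]
  5. access 78: MISS. Cache (LRU->MRU): [72 78]
  6. access 72: HIT. Cache (LRU->MRU): [78 72]
  7. access 92: MISS. Cache (LRU->MRU): [78 72 92]
  8. access 9: MISS. Cache (LRU->MRU): [78 72 92 9]
  9. access 55: MISS. Cache (LRU->MRU): [78 72 92 9 55]
  10. access 64: MISS. Cache (LRU->MRU): [78 72 92 9 55 64]
  11. access 47: MISS. Cache (LRU->MRU): [78 72 92 9 55 64 47]
  12. access 69: MISS, evict 78. Cache (LRU->MRU): [72 92 9 55 64 47 69]
Total: 4 hits, 8 misses, 1 evictions

Answer: 9 47 55 64 69 72 92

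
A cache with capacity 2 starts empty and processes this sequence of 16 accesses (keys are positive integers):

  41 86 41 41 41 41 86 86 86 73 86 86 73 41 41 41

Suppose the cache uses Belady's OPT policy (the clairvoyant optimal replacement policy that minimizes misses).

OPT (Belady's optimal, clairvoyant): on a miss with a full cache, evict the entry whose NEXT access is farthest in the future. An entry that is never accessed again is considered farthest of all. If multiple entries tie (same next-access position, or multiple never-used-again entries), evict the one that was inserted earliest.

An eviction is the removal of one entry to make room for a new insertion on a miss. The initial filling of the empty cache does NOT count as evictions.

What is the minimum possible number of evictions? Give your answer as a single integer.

Answer: 2

Derivation:
OPT (Belady) simulation (capacity=2):
  1. access 41: MISS. Cache: [41]
  2. access 86: MISS. Cache: [41 86]
  3. access 41: HIT. Next use of 41: step 4. Cache: [41 86]
  4. access 41: HIT. Next use of 41: step 5. Cache: [41 86]
  5. access 41: HIT. Next use of 41: step 6. Cache: [41 86]
  6. access 41: HIT. Next use of 41: step 14. Cache: [41 86]
  7. access 86: HIT. Next use of 86: step 8. Cache: [41 86]
  8. access 86: HIT. Next use of 86: step 9. Cache: [41 86]
  9. access 86: HIT. Next use of 86: step 11. Cache: [41 86]
  10. access 73: MISS, evict 41 (next use: step 14). Cache: [86 73]
  11. access 86: HIT. Next use of 86: step 12. Cache: [86 73]
  12. access 86: HIT. Next use of 86: never. Cache: [86 73]
  13. access 73: HIT. Next use of 73: never. Cache: [86 73]
  14. access 41: MISS, evict 86 (next use: never). Cache: [73 41]
  15. access 41: HIT. Next use of 41: step 16. Cache: [73 41]
  16. access 41: HIT. Next use of 41: never. Cache: [73 41]
Total: 12 hits, 4 misses, 2 evictions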